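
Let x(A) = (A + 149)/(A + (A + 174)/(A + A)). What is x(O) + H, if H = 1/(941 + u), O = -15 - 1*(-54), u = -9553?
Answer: 42094371/9344020 ≈ 4.5050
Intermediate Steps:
O = 39 (O = -15 + 54 = 39)
x(A) = (149 + A)/(A + (174 + A)/(2*A)) (x(A) = (149 + A)/(A + (174 + A)/((2*A))) = (149 + A)/(A + (174 + A)*(1/(2*A))) = (149 + A)/(A + (174 + A)/(2*A)))
H = -1/8612 (H = 1/(941 - 9553) = 1/(-8612) = -1/8612 ≈ -0.00011612)
x(O) + H = 2*39*(149 + 39)/(174 + 39 + 2*39**2) - 1/8612 = 2*39*188/(174 + 39 + 2*1521) - 1/8612 = 2*39*188/(174 + 39 + 3042) - 1/8612 = 2*39*188/3255 - 1/8612 = 2*39*(1/3255)*188 - 1/8612 = 4888/1085 - 1/8612 = 42094371/9344020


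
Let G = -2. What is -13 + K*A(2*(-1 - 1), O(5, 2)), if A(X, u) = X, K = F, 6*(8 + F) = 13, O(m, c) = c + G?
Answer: 31/3 ≈ 10.333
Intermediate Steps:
O(m, c) = -2 + c (O(m, c) = c - 2 = -2 + c)
F = -35/6 (F = -8 + (⅙)*13 = -8 + 13/6 = -35/6 ≈ -5.8333)
K = -35/6 ≈ -5.8333
-13 + K*A(2*(-1 - 1), O(5, 2)) = -13 - 35*(-1 - 1)/3 = -13 - 35*(-2)/3 = -13 - 35/6*(-4) = -13 + 70/3 = 31/3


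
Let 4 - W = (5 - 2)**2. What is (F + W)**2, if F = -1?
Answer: 36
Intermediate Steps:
W = -5 (W = 4 - (5 - 2)**2 = 4 - 1*3**2 = 4 - 1*9 = 4 - 9 = -5)
(F + W)**2 = (-1 - 5)**2 = (-6)**2 = 36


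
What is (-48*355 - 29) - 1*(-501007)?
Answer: 483938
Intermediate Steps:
(-48*355 - 29) - 1*(-501007) = (-17040 - 29) + 501007 = -17069 + 501007 = 483938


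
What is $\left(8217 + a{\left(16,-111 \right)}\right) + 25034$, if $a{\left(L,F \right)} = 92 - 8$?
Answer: $33335$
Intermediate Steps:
$a{\left(L,F \right)} = 84$
$\left(8217 + a{\left(16,-111 \right)}\right) + 25034 = \left(8217 + 84\right) + 25034 = 8301 + 25034 = 33335$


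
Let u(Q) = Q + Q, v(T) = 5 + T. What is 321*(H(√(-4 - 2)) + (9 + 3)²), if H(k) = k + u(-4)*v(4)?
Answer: 23112 + 321*I*√6 ≈ 23112.0 + 786.29*I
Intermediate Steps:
u(Q) = 2*Q
H(k) = -72 + k (H(k) = k + (2*(-4))*(5 + 4) = k - 8*9 = k - 72 = -72 + k)
321*(H(√(-4 - 2)) + (9 + 3)²) = 321*((-72 + √(-4 - 2)) + (9 + 3)²) = 321*((-72 + √(-6)) + 12²) = 321*((-72 + I*√6) + 144) = 321*(72 + I*√6) = 23112 + 321*I*√6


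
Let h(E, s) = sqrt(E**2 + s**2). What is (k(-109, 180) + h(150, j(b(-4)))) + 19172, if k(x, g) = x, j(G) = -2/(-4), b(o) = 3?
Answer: 19063 + sqrt(90001)/2 ≈ 19213.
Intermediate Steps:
j(G) = 1/2 (j(G) = -2*(-1/4) = 1/2)
(k(-109, 180) + h(150, j(b(-4)))) + 19172 = (-109 + sqrt(150**2 + (1/2)**2)) + 19172 = (-109 + sqrt(22500 + 1/4)) + 19172 = (-109 + sqrt(90001/4)) + 19172 = (-109 + sqrt(90001)/2) + 19172 = 19063 + sqrt(90001)/2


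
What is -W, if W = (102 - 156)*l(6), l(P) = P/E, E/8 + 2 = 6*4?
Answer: 81/44 ≈ 1.8409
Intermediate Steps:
E = 176 (E = -16 + 8*(6*4) = -16 + 8*24 = -16 + 192 = 176)
l(P) = P/176
W = -81/44 (W = (102 - 156)*((1/176)*6) = -54*3/88 = -81/44 ≈ -1.8409)
-W = -1*(-81/44) = 81/44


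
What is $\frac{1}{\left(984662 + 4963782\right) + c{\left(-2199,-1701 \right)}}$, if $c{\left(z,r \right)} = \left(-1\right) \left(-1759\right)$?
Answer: $\frac{1}{5950203} \approx 1.6806 \cdot 10^{-7}$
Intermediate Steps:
$c{\left(z,r \right)} = 1759$
$\frac{1}{\left(984662 + 4963782\right) + c{\left(-2199,-1701 \right)}} = \frac{1}{\left(984662 + 4963782\right) + 1759} = \frac{1}{5948444 + 1759} = \frac{1}{5950203}$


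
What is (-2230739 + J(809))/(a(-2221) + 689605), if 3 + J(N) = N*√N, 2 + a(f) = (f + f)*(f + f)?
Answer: -2230742/20420967 + 809*√809/20420967 ≈ -0.10811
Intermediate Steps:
a(f) = -2 + 4*f² (a(f) = -2 + (f + f)*(f + f) = -2 + (2*f)*(2*f) = -2 + 4*f²)
J(N) = -3 + N^(3/2) (J(N) = -3 + N*√N = -3 + N^(3/2))
(-2230739 + J(809))/(a(-2221) + 689605) = (-2230739 + (-3 + 809^(3/2)))/((-2 + 4*(-2221)²) + 689605) = (-2230739 + (-3 + 809*√809))/((-2 + 4*4932841) + 689605) = (-2230742 + 809*√809)/((-2 + 19731364) + 689605) = (-2230742 + 809*√809)/(19731362 + 689605) = (-2230742 + 809*√809)/20420967 = (-2230742 + 809*√809)*(1/20420967) = -2230742/20420967 + 809*√809/20420967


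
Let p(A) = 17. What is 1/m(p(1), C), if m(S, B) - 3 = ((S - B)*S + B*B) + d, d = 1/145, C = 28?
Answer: 145/87001 ≈ 0.0016666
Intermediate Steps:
d = 1/145 ≈ 0.0068966
m(S, B) = 436/145 + B**2 + S*(S - B) (m(S, B) = 3 + (((S - B)*S + B*B) + 1/145) = 3 + ((S*(S - B) + B**2) + 1/145) = 3 + ((B**2 + S*(S - B)) + 1/145) = 3 + (1/145 + B**2 + S*(S - B)) = 436/145 + B**2 + S*(S - B))
1/m(p(1), C) = 1/(436/145 + 28**2 + 17**2 - 1*28*17) = 1/(436/145 + 784 + 289 - 476) = 1/(87001/145) = 145/87001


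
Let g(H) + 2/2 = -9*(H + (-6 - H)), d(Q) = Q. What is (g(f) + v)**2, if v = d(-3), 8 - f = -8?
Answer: 2500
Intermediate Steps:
f = 16 (f = 8 - 1*(-8) = 8 + 8 = 16)
g(H) = 53 (g(H) = -1 - 9*(H + (-6 - H)) = -1 - 9*(-6) = -1 + 54 = 53)
v = -3
(g(f) + v)**2 = (53 - 3)**2 = 50**2 = 2500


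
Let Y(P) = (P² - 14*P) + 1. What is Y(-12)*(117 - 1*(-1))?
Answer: 36934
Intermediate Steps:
Y(P) = 1 + P² - 14*P
Y(-12)*(117 - 1*(-1)) = (1 + (-12)² - 14*(-12))*(117 - 1*(-1)) = (1 + 144 + 168)*(117 + 1) = 313*118 = 36934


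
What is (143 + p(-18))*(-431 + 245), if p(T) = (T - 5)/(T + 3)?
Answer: -134416/5 ≈ -26883.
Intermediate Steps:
p(T) = (-5 + T)/(3 + T)
(143 + p(-18))*(-431 + 245) = (143 + (-5 - 18)/(3 - 18))*(-431 + 245) = (143 - 23/(-15))*(-186) = (143 - 1/15*(-23))*(-186) = (143 + 23/15)*(-186) = (2168/15)*(-186) = -134416/5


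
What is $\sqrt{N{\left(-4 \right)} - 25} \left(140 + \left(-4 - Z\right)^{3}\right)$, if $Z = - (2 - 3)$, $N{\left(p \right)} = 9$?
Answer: $60 i \approx 60.0 i$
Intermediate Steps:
$Z = 1$ ($Z = \left(-1\right) \left(-1\right) = 1$)
$\sqrt{N{\left(-4 \right)} - 25} \left(140 + \left(-4 - Z\right)^{3}\right) = \sqrt{9 - 25} \left(140 + \left(-4 - 1\right)^{3}\right) = \sqrt{-16} \left(140 + \left(-4 - 1\right)^{3}\right) = 4 i \left(140 + \left(-5\right)^{3}\right) = 4 i \left(140 - 125\right) = 4 i 15 = 60 i$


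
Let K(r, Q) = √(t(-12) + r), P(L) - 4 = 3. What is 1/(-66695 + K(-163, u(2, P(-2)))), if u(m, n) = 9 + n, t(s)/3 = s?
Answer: -66695/4448223224 - I*√199/4448223224 ≈ -1.4994e-5 - 3.1713e-9*I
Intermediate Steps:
t(s) = 3*s
P(L) = 7 (P(L) = 4 + 3 = 7)
K(r, Q) = √(-36 + r) (K(r, Q) = √(3*(-12) + r) = √(-36 + r))
1/(-66695 + K(-163, u(2, P(-2)))) = 1/(-66695 + √(-36 - 163)) = 1/(-66695 + √(-199)) = 1/(-66695 + I*√199)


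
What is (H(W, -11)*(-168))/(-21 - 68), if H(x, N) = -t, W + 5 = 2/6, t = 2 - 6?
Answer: 672/89 ≈ 7.5506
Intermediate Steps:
t = -4
W = -14/3 (W = -5 + 2/6 = -5 + 2*(⅙) = -5 + ⅓ = -14/3 ≈ -4.6667)
H(x, N) = 4 (H(x, N) = -1*(-4) = 4)
(H(W, -11)*(-168))/(-21 - 68) = (4*(-168))/(-21 - 68) = -672/(-89) = -672*(-1/89) = 672/89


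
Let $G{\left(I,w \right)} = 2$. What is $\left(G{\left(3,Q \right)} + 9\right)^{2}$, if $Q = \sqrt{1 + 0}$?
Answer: $121$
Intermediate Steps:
$Q = 1$ ($Q = \sqrt{1} = 1$)
$\left(G{\left(3,Q \right)} + 9\right)^{2} = \left(2 + 9\right)^{2} = 11^{2} = 121$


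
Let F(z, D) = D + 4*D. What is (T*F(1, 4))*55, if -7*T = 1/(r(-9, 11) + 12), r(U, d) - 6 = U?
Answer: -1100/63 ≈ -17.460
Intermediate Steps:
F(z, D) = 5*D
r(U, d) = 6 + U
T = -1/63 (T = -1/(7*((6 - 9) + 12)) = -1/(7*(-3 + 12)) = -⅐/9 = -⅐*⅑ = -1/63 ≈ -0.015873)
(T*F(1, 4))*55 = -5*4/63*55 = -1/63*20*55 = -20/63*55 = -1100/63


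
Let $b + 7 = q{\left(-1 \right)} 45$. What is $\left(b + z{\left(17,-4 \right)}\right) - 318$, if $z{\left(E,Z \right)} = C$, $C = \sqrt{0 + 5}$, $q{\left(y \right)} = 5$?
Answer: $-100 + \sqrt{5} \approx -97.764$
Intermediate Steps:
$C = \sqrt{5} \approx 2.2361$
$z{\left(E,Z \right)} = \sqrt{5}$
$b = 218$ ($b = -7 + 5 \cdot 45 = -7 + 225 = 218$)
$\left(b + z{\left(17,-4 \right)}\right) - 318 = \left(218 + \sqrt{5}\right) - 318 = -100 + \sqrt{5}$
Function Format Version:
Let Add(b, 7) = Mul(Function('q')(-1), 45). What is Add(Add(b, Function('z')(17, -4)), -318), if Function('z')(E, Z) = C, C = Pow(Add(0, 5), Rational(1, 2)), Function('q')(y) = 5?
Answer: Add(-100, Pow(5, Rational(1, 2))) ≈ -97.764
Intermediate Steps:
C = Pow(5, Rational(1, 2)) ≈ 2.2361
Function('z')(E, Z) = Pow(5, Rational(1, 2))
b = 218 (b = Add(-7, Mul(5, 45)) = Add(-7, 225) = 218)
Add(Add(b, Function('z')(17, -4)), -318) = Add(Add(218, Pow(5, Rational(1, 2))), -318) = Add(-100, Pow(5, Rational(1, 2)))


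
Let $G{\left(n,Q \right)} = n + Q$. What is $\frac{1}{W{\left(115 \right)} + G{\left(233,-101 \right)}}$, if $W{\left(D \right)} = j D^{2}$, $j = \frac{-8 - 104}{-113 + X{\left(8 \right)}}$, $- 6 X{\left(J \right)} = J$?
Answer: $\frac{49}{641268} \approx 7.6411 \cdot 10^{-5}$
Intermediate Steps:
$G{\left(n,Q \right)} = Q + n$
$X{\left(J \right)} = - \frac{J}{6}$
$j = \frac{48}{49}$ ($j = \frac{-8 - 104}{-113 - \frac{4}{3}} = - \frac{112}{-113 - \frac{4}{3}} = - \frac{112}{- \frac{343}{3}} = \left(-112\right) \left(- \frac{3}{343}\right) = \frac{48}{49} \approx 0.97959$)
$W{\left(D \right)} = \frac{48 D^{2}}{49}$
$\frac{1}{W{\left(115 \right)} + G{\left(233,-101 \right)}} = \frac{1}{\frac{48 \cdot 115^{2}}{49} + \left(-101 + 233\right)} = \frac{1}{\frac{48}{49} \cdot 13225 + 132} = \frac{1}{\frac{634800}{49} + 132} = \frac{1}{\frac{641268}{49}} = \frac{49}{641268}$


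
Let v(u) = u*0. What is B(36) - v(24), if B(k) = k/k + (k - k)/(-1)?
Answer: 1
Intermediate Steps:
v(u) = 0
B(k) = 1 (B(k) = 1 + 0*(-1) = 1 + 0 = 1)
B(36) - v(24) = 1 - 1*0 = 1 + 0 = 1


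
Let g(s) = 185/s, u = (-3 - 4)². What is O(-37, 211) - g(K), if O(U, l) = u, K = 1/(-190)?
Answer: 35199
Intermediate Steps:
u = 49 (u = (-7)² = 49)
K = -1/190 ≈ -0.0052632
O(U, l) = 49
O(-37, 211) - g(K) = 49 - 185/(-1/190) = 49 - 185*(-190) = 49 - 1*(-35150) = 49 + 35150 = 35199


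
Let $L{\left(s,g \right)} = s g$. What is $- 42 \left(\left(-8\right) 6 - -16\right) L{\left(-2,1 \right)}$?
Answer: $-2688$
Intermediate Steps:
$L{\left(s,g \right)} = g s$
$- 42 \left(\left(-8\right) 6 - -16\right) L{\left(-2,1 \right)} = - 42 \left(\left(-8\right) 6 - -16\right) 1 \left(-2\right) = - 42 \left(-48 + 16\right) \left(-2\right) = \left(-42\right) \left(-32\right) \left(-2\right) = 1344 \left(-2\right) = -2688$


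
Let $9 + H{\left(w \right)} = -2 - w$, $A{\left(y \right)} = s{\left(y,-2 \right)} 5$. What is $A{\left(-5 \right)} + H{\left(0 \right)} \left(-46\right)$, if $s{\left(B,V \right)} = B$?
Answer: $481$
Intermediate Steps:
$A{\left(y \right)} = 5 y$ ($A{\left(y \right)} = y 5 = 5 y$)
$H{\left(w \right)} = -11 - w$ ($H{\left(w \right)} = -9 - \left(2 + w\right) = -11 - w$)
$A{\left(-5 \right)} + H{\left(0 \right)} \left(-46\right) = 5 \left(-5\right) + \left(-11 - 0\right) \left(-46\right) = -25 + \left(-11 + 0\right) \left(-46\right) = -25 - -506 = -25 + 506 = 481$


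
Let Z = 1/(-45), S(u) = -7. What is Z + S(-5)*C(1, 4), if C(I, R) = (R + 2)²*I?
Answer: -11341/45 ≈ -252.02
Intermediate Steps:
Z = -1/45 ≈ -0.022222
C(I, R) = I*(2 + R)² (C(I, R) = (2 + R)²*I = I*(2 + R)²)
Z + S(-5)*C(1, 4) = -1/45 - 7*(2 + 4)² = -1/45 - 7*6² = -1/45 - 7*36 = -1/45 - 252 = -11341/45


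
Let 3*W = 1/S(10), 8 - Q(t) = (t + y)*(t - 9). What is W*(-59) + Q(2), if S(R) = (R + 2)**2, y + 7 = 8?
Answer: 12469/432 ≈ 28.863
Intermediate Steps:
y = 1 (y = -7 + 8 = 1)
S(R) = (2 + R)**2
Q(t) = 8 - (1 + t)*(-9 + t) (Q(t) = 8 - (t + 1)*(t - 9) = 8 - (1 + t)*(-9 + t))
W = 1/432 (W = 1/(3*((2 + 10)**2)) = 1/(3*(12**2)) = (1/3)/144 = (1/3)*(1/144) = 1/432 ≈ 0.0023148)
W*(-59) + Q(2) = (1/432)*(-59) + (17 - 1*2**2 + 8*2) = -59/432 + (17 - 1*4 + 16) = -59/432 + (17 - 4 + 16) = -59/432 + 29 = 12469/432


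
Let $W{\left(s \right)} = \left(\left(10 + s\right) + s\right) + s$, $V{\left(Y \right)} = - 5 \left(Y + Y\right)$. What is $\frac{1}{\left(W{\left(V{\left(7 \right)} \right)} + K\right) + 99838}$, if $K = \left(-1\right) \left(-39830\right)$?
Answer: $\frac{1}{139468} \approx 7.1701 \cdot 10^{-6}$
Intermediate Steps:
$V{\left(Y \right)} = - 10 Y$ ($V{\left(Y \right)} = - 5 \cdot 2 Y = - 10 Y$)
$K = 39830$
$W{\left(s \right)} = 10 + 3 s$ ($W{\left(s \right)} = \left(10 + 2 s\right) + s = 10 + 3 s$)
$\frac{1}{\left(W{\left(V{\left(7 \right)} \right)} + K\right) + 99838} = \frac{1}{\left(\left(10 + 3 \left(\left(-10\right) 7\right)\right) + 39830\right) + 99838} = \frac{1}{\left(\left(10 + 3 \left(-70\right)\right) + 39830\right) + 99838} = \frac{1}{\left(\left(10 - 210\right) + 39830\right) + 99838} = \frac{1}{\left(-200 + 39830\right) + 99838} = \frac{1}{39630 + 99838} = \frac{1}{139468}$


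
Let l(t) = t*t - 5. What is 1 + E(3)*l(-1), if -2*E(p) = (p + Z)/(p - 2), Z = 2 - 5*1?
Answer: 1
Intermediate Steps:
l(t) = -5 + t**2 (l(t) = t**2 - 5 = -5 + t**2)
Z = -3 (Z = 2 - 5 = -3)
E(p) = -(-3 + p)/(2*(-2 + p)) (E(p) = -(p - 3)/(2*(p - 2)) = -(-3 + p)/(2*(-2 + p)))
1 + E(3)*l(-1) = 1 + ((3 - 1*3)/(2*(-2 + 3)))*(-5 + (-1)**2) = 1 + ((1/2)*(3 - 3)/1)*(-5 + 1) = 1 + ((1/2)*1*0)*(-4) = 1 + 0*(-4) = 1 + 0 = 1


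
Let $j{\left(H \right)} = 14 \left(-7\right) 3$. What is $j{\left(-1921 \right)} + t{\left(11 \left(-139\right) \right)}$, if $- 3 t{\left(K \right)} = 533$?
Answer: $- \frac{1415}{3} \approx -471.67$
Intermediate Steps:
$t{\left(K \right)} = - \frac{533}{3}$ ($t{\left(K \right)} = \left(- \frac{1}{3}\right) 533 = - \frac{533}{3}$)
$j{\left(H \right)} = -294$ ($j{\left(H \right)} = \left(-98\right) 3 = -294$)
$j{\left(-1921 \right)} + t{\left(11 \left(-139\right) \right)} = -294 - \frac{533}{3} = - \frac{1415}{3}$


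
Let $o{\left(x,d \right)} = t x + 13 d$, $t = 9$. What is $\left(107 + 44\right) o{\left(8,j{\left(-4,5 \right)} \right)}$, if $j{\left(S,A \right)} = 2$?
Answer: $14798$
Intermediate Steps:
$o{\left(x,d \right)} = 9 x + 13 d$
$\left(107 + 44\right) o{\left(8,j{\left(-4,5 \right)} \right)} = \left(107 + 44\right) \left(9 \cdot 8 + 13 \cdot 2\right) = 151 \left(72 + 26\right) = 151 \cdot 98 = 14798$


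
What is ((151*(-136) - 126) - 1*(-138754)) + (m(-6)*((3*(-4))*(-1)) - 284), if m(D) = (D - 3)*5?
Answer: 117268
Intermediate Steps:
m(D) = -15 + 5*D (m(D) = (-3 + D)*5 = -15 + 5*D)
((151*(-136) - 126) - 1*(-138754)) + (m(-6)*((3*(-4))*(-1)) - 284) = ((151*(-136) - 126) - 1*(-138754)) + ((-15 + 5*(-6))*((3*(-4))*(-1)) - 284) = ((-20536 - 126) + 138754) + ((-15 - 30)*(-12*(-1)) - 284) = (-20662 + 138754) + (-45*12 - 284) = 118092 + (-540 - 284) = 118092 - 824 = 117268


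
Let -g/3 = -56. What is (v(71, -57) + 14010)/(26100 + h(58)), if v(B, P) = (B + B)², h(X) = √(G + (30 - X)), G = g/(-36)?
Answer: 1337912100/1021815049 - 119609*I*√6/1021815049 ≈ 1.3093 - 0.00028673*I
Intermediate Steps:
g = 168 (g = -3*(-56) = 168)
G = -14/3 (G = 168/(-36) = 168*(-1/36) = -14/3 ≈ -4.6667)
h(X) = √(76/3 - X) (h(X) = √(-14/3 + (30 - X)) = √(76/3 - X))
v(B, P) = 4*B² (v(B, P) = (2*B)² = 4*B²)
(v(71, -57) + 14010)/(26100 + h(58)) = (4*71² + 14010)/(26100 + √(228 - 9*58)/3) = (4*5041 + 14010)/(26100 + √(228 - 522)/3) = (20164 + 14010)/(26100 + √(-294)/3) = 34174/(26100 + (7*I*√6)/3) = 34174/(26100 + 7*I*√6/3)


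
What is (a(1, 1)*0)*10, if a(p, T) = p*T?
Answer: 0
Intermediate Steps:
a(p, T) = T*p
(a(1, 1)*0)*10 = ((1*1)*0)*10 = (1*0)*10 = 0*10 = 0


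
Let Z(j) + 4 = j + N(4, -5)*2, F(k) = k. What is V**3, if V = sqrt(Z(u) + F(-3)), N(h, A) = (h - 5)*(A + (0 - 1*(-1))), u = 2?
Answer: 3*sqrt(3) ≈ 5.1962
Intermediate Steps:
N(h, A) = (1 + A)*(-5 + h) (N(h, A) = (-5 + h)*(A + (0 + 1)) = (-5 + h)*(A + 1) = (-5 + h)*(1 + A) = (1 + A)*(-5 + h))
Z(j) = 4 + j (Z(j) = -4 + (j + (-5 + 4 - 5*(-5) - 5*4)*2) = -4 + (j + (-5 + 4 + 25 - 20)*2) = -4 + (j + 4*2) = -4 + (j + 8) = -4 + (8 + j) = 4 + j)
V = sqrt(3) (V = sqrt((4 + 2) - 3) = sqrt(6 - 3) = sqrt(3) ≈ 1.7320)
V**3 = (sqrt(3))**3 = 3*sqrt(3)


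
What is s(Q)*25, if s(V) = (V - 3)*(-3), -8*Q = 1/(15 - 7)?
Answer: 14475/64 ≈ 226.17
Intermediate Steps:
Q = -1/64 (Q = -1/(8*(15 - 7)) = -1/8/8 = -1/8*1/8 = -1/64 ≈ -0.015625)
s(V) = 9 - 3*V (s(V) = (-3 + V)*(-3) = 9 - 3*V)
s(Q)*25 = (9 - 3*(-1/64))*25 = (9 + 3/64)*25 = (579/64)*25 = 14475/64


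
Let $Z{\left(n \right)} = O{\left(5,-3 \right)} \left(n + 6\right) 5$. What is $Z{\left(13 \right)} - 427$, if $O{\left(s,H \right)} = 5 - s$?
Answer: $-427$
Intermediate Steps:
$Z{\left(n \right)} = 0$ ($Z{\left(n \right)} = \left(5 - 5\right) \left(n + 6\right) 5 = \left(5 - 5\right) \left(6 + n\right) 5 = 0 \left(6 + n\right) 5 = 0 \cdot 5 = 0$)
$Z{\left(13 \right)} - 427 = 0 - 427 = -427$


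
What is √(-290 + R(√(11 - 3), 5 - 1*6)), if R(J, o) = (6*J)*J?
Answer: 11*I*√2 ≈ 15.556*I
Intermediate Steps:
R(J, o) = 6*J²
√(-290 + R(√(11 - 3), 5 - 1*6)) = √(-290 + 6*(√(11 - 3))²) = √(-290 + 6*(√8)²) = √(-290 + 6*(2*√2)²) = √(-290 + 6*8) = √(-290 + 48) = √(-242) = 11*I*√2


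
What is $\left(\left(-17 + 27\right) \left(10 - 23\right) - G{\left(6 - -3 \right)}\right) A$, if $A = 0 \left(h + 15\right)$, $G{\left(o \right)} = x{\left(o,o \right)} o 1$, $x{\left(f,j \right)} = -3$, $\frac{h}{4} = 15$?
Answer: $0$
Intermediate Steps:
$h = 60$ ($h = 4 \cdot 15 = 60$)
$G{\left(o \right)} = - 3 o$ ($G{\left(o \right)} = - 3 o 1 = - 3 o$)
$A = 0$ ($A = 0 \left(60 + 15\right) = 0 \cdot 75 = 0$)
$\left(\left(-17 + 27\right) \left(10 - 23\right) - G{\left(6 - -3 \right)}\right) A = \left(\left(-17 + 27\right) \left(10 - 23\right) - - 3 \left(6 - -3\right)\right) 0 = \left(10 \left(-13\right) - - 3 \left(6 + 3\right)\right) 0 = \left(-130 - \left(-3\right) 9\right) 0 = \left(-130 - -27\right) 0 = \left(-130 + 27\right) 0 = \left(-103\right) 0 = 0$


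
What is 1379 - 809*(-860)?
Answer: 697119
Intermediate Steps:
1379 - 809*(-860) = 1379 + 695740 = 697119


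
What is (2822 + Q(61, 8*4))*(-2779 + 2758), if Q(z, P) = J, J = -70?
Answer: -57792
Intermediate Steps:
Q(z, P) = -70
(2822 + Q(61, 8*4))*(-2779 + 2758) = (2822 - 70)*(-2779 + 2758) = 2752*(-21) = -57792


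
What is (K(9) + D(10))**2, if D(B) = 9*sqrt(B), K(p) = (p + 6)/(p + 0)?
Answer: 7315/9 + 30*sqrt(10) ≈ 907.65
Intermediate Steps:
K(p) = (6 + p)/p
(K(9) + D(10))**2 = ((6 + 9)/9 + 9*sqrt(10))**2 = ((1/9)*15 + 9*sqrt(10))**2 = (5/3 + 9*sqrt(10))**2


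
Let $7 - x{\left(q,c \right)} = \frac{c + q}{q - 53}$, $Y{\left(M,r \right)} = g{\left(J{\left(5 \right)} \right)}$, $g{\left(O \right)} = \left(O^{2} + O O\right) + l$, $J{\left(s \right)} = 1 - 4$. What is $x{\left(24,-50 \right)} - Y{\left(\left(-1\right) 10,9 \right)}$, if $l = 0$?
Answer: $- \frac{345}{29} \approx -11.897$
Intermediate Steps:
$J{\left(s \right)} = -3$
$g{\left(O \right)} = 2 O^{2}$ ($g{\left(O \right)} = \left(O^{2} + O O\right) + 0 = \left(O^{2} + O^{2}\right) + 0 = 2 O^{2} + 0 = 2 O^{2}$)
$Y{\left(M,r \right)} = 18$ ($Y{\left(M,r \right)} = 2 \left(-3\right)^{2} = 2 \cdot 9 = 18$)
$x{\left(q,c \right)} = 7 - \frac{c + q}{-53 + q}$ ($x{\left(q,c \right)} = 7 - \frac{c + q}{q - 53} = 7 - \frac{c + q}{-53 + q}$)
$x{\left(24,-50 \right)} - Y{\left(\left(-1\right) 10,9 \right)} = \frac{-371 - -50 + 6 \cdot 24}{-53 + 24} - 18 = \frac{-371 + 50 + 144}{-29} - 18 = \left(- \frac{1}{29}\right) \left(-177\right) - 18 = \frac{177}{29} - 18 = - \frac{345}{29}$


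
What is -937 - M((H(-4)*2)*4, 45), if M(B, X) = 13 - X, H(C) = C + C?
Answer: -905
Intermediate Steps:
H(C) = 2*C
-937 - M((H(-4)*2)*4, 45) = -937 - (13 - 1*45) = -937 - (13 - 45) = -937 - 1*(-32) = -937 + 32 = -905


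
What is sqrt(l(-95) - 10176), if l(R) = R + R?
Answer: I*sqrt(10366) ≈ 101.81*I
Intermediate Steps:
l(R) = 2*R
sqrt(l(-95) - 10176) = sqrt(2*(-95) - 10176) = sqrt(-190 - 10176) = sqrt(-10366) = I*sqrt(10366)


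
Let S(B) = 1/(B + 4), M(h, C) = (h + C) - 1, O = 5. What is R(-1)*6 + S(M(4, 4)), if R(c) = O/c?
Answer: -329/11 ≈ -29.909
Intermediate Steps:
M(h, C) = -1 + C + h (M(h, C) = (C + h) - 1 = -1 + C + h)
S(B) = 1/(4 + B)
R(c) = 5/c
R(-1)*6 + S(M(4, 4)) = (5/(-1))*6 + 1/(4 + (-1 + 4 + 4)) = (5*(-1))*6 + 1/(4 + 7) = -5*6 + 1/11 = -30 + 1/11 = -329/11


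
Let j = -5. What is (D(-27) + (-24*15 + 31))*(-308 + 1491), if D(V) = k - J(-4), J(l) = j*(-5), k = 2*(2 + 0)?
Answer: -414050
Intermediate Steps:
k = 4 (k = 2*2 = 4)
J(l) = 25 (J(l) = -5*(-5) = 25)
D(V) = -21 (D(V) = 4 - 1*25 = 4 - 25 = -21)
(D(-27) + (-24*15 + 31))*(-308 + 1491) = (-21 + (-24*15 + 31))*(-308 + 1491) = (-21 + (-360 + 31))*1183 = (-21 - 329)*1183 = -350*1183 = -414050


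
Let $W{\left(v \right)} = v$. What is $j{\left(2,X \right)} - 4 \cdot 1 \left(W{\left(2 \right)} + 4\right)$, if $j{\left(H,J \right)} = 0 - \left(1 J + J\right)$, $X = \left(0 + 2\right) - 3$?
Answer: $-22$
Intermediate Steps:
$X = -1$ ($X = 2 - 3 = -1$)
$j{\left(H,J \right)} = - 2 J$ ($j{\left(H,J \right)} = 0 - \left(J + J\right) = 0 - 2 J = - 2 J$)
$j{\left(2,X \right)} - 4 \cdot 1 \left(W{\left(2 \right)} + 4\right) = \left(-2\right) \left(-1\right) - 4 \cdot 1 \left(2 + 4\right) = 2 - 4 \cdot 1 \cdot 6 = 2 - 24 = -22$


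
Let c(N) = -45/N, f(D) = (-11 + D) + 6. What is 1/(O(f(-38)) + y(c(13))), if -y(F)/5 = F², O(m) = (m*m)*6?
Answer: 169/1864761 ≈ 9.0628e-5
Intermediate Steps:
f(D) = -5 + D
O(m) = 6*m² (O(m) = m²*6 = 6*m²)
y(F) = -5*F²
1/(O(f(-38)) + y(c(13))) = 1/(6*(-5 - 38)² - 5*(-45/13)²) = 1/(6*(-43)² - 5*(-45*1/13)²) = 1/(6*1849 - 5*(-45/13)²) = 1/(11094 - 5*2025/169) = 1/(11094 - 10125/169) = 1/(1864761/169) = 169/1864761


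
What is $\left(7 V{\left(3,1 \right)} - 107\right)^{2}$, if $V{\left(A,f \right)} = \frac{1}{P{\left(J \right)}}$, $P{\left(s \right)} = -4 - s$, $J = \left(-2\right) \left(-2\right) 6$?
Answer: $\frac{184041}{16} \approx 11503.0$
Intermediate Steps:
$J = 24$ ($J = 4 \cdot 6 = 24$)
$V{\left(A,f \right)} = - \frac{1}{28}$ ($V{\left(A,f \right)} = \frac{1}{-4 - 24} = \frac{1}{-28} = - \frac{1}{28}$)
$\left(7 V{\left(3,1 \right)} - 107\right)^{2} = \left(7 \left(- \frac{1}{28}\right) - 107\right)^{2} = \left(- \frac{1}{4} - 107\right)^{2} = \left(- \frac{429}{4}\right)^{2} = \frac{184041}{16}$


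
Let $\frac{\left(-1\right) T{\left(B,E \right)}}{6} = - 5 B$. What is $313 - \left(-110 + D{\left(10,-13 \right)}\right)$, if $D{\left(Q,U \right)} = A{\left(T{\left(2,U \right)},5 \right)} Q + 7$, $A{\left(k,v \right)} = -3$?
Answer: $446$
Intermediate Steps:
$T{\left(B,E \right)} = 30 B$ ($T{\left(B,E \right)} = - 6 \left(- 5 B\right) = 30 B$)
$D{\left(Q,U \right)} = 7 - 3 Q$ ($D{\left(Q,U \right)} = - 3 Q + 7 = 7 - 3 Q$)
$313 - \left(-110 + D{\left(10,-13 \right)}\right) = 313 + \left(110 - \left(7 - 30\right)\right) = 313 + \left(110 - -23\right) = 313 + \left(110 + 23\right) = 313 + 133 = 446$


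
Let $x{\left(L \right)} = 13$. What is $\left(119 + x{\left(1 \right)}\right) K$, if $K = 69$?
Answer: $9108$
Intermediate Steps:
$\left(119 + x{\left(1 \right)}\right) K = \left(119 + 13\right) 69 = 132 \cdot 69 = 9108$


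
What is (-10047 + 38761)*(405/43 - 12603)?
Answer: -15549320136/43 ≈ -3.6161e+8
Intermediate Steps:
(-10047 + 38761)*(405/43 - 12603) = 28714*((1/43)*405 - 12603) = 28714*(405/43 - 12603) = 28714*(-541524/43) = -15549320136/43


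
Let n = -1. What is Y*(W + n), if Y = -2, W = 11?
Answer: -20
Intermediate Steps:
Y*(W + n) = -2*(11 - 1) = -2*10 = -20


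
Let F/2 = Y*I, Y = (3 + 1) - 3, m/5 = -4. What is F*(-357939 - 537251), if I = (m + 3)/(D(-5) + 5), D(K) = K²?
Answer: 3043646/3 ≈ 1.0145e+6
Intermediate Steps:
m = -20 (m = 5*(-4) = -20)
Y = 1 (Y = 4 - 3 = 1)
I = -17/30 (I = (-20 + 3)/((-5)² + 5) = -17/(25 + 5) = -17/30 ≈ -0.56667)
F = -17/15 (F = 2*(1*(-17/30)) = 2*(-17/30) = -17/15 ≈ -1.1333)
F*(-357939 - 537251) = -17*(-357939 - 537251)/15 = -17/15*(-895190) = 3043646/3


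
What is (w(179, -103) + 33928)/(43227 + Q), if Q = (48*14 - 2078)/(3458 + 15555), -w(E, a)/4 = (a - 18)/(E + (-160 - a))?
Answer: 7870811610/10026857249 ≈ 0.78497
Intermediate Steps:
w(E, a) = -4*(-18 + a)/(-160 + E - a) (w(E, a) = -4*(a - 18)/(E + (-160 - a)) = -4*(-18 + a)/(-160 + E - a))
Q = -1406/19013 (Q = (672 - 2078)/19013 = -1406*1/19013 = -1406/19013 ≈ -0.073949)
(w(179, -103) + 33928)/(43227 + Q) = (4*(-18 - 103)/(160 - 103 - 1*179) + 33928)/(43227 - 1406/19013) = (4*(-121)/(160 - 103 - 179) + 33928)/(821873545/19013) = (4*(-121)/(-122) + 33928)*(19013/821873545) = (4*(-1/122)*(-121) + 33928)*(19013/821873545) = (242/61 + 33928)*(19013/821873545) = (2069850/61)*(19013/821873545) = 7870811610/10026857249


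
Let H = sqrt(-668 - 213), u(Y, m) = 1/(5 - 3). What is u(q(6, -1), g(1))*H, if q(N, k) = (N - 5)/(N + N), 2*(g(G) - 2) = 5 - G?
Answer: I*sqrt(881)/2 ≈ 14.841*I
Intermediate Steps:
g(G) = 9/2 - G/2 (g(G) = 2 + (5 - G)/2 = 2 + (5/2 - G/2) = 9/2 - G/2)
q(N, k) = (-5 + N)/(2*N) (q(N, k) = (-5 + N)/((2*N)) = (-5 + N)*(1/(2*N)) = (-5 + N)/(2*N))
u(Y, m) = 1/2
H = I*sqrt(881) (H = sqrt(-881) = I*sqrt(881) ≈ 29.682*I)
u(q(6, -1), g(1))*H = (I*sqrt(881))/2 = I*sqrt(881)/2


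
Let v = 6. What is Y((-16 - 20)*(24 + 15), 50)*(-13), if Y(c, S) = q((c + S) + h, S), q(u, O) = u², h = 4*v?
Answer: -22995700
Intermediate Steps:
h = 24 (h = 4*6 = 24)
Y(c, S) = (24 + S + c)² (Y(c, S) = ((c + S) + 24)² = ((S + c) + 24)² = (24 + S + c)²)
Y((-16 - 20)*(24 + 15), 50)*(-13) = (24 + 50 + (-16 - 20)*(24 + 15))²*(-13) = (24 + 50 - 36*39)²*(-13) = (24 + 50 - 1404)²*(-13) = (-1330)²*(-13) = 1768900*(-13) = -22995700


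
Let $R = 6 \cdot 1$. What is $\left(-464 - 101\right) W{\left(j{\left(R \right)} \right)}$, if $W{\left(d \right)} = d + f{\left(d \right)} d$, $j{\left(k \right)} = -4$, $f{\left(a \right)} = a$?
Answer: $-6780$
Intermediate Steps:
$R = 6$
$W{\left(d \right)} = d + d^{2}$ ($W{\left(d \right)} = d + d d = d + d^{2}$)
$\left(-464 - 101\right) W{\left(j{\left(R \right)} \right)} = \left(-464 - 101\right) \left(- 4 \left(1 - 4\right)\right) = - 565 \left(\left(-4\right) \left(-3\right)\right) = \left(-565\right) 12 = -6780$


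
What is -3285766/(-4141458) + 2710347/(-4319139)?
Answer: 494481968258/2981255460777 ≈ 0.16586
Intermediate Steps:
-3285766/(-4141458) + 2710347/(-4319139) = -3285766*(-1/4141458) + 2710347*(-1/4319139) = 1642883/2070729 - 903449/1439713 = 494481968258/2981255460777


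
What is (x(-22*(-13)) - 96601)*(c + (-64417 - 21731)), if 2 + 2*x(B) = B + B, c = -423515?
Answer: 49088701508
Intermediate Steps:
x(B) = -1 + B (x(B) = -1 + (B + B)/2 = -1 + (2*B)/2 = -1 + B)
(x(-22*(-13)) - 96601)*(c + (-64417 - 21731)) = ((-1 - 22*(-13)) - 96601)*(-423515 + (-64417 - 21731)) = ((-1 + 286) - 96601)*(-423515 - 86148) = (285 - 96601)*(-509663) = -96316*(-509663) = 49088701508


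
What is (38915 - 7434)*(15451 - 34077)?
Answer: -586365106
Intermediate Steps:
(38915 - 7434)*(15451 - 34077) = 31481*(-18626) = -586365106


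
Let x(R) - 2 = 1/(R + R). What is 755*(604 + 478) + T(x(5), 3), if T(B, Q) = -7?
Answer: 816903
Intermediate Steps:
x(R) = 2 + 1/(2*R) (x(R) = 2 + 1/(R + R) = 2 + 1/(2*R))
755*(604 + 478) + T(x(5), 3) = 755*(604 + 478) - 7 = 755*1082 - 7 = 816910 - 7 = 816903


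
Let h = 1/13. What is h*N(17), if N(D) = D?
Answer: 17/13 ≈ 1.3077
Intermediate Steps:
h = 1/13 ≈ 0.076923
h*N(17) = (1/13)*17 = 17/13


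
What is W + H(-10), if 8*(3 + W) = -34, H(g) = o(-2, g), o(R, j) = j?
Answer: -69/4 ≈ -17.250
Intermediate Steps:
H(g) = g
W = -29/4 (W = -3 + (⅛)*(-34) = -3 - 17/4 = -29/4 ≈ -7.2500)
W + H(-10) = -29/4 - 10 = -69/4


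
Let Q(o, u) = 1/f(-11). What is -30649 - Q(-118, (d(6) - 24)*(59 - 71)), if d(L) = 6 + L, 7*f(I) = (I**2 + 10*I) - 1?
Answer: -306497/10 ≈ -30650.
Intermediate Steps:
f(I) = -1/7 + I**2/7 + 10*I/7 (f(I) = ((I**2 + 10*I) - 1)/7 = (-1 + I**2 + 10*I)/7 = -1/7 + I**2/7 + 10*I/7)
Q(o, u) = 7/10 (Q(o, u) = 1/(-1/7 + (1/7)*(-11)**2 + (10/7)*(-11)) = 1/(-1/7 + (1/7)*121 - 110/7) = 1/(-1/7 + 121/7 - 110/7) = 1/(10/7) = 7/10)
-30649 - Q(-118, (d(6) - 24)*(59 - 71)) = -30649 - 1*7/10 = -30649 - 7/10 = -306497/10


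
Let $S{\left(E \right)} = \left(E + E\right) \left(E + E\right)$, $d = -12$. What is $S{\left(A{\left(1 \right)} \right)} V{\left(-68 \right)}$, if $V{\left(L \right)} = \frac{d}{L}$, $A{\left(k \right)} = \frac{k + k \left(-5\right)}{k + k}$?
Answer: $\frac{48}{17} \approx 2.8235$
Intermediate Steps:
$A{\left(k \right)} = -2$ ($A{\left(k \right)} = \frac{k - 5 k}{2 k} = - 4 k \frac{1}{2 k} = -2$)
$S{\left(E \right)} = 4 E^{2}$ ($S{\left(E \right)} = 2 E 2 E = 4 E^{2}$)
$V{\left(L \right)} = - \frac{12}{L}$
$S{\left(A{\left(1 \right)} \right)} V{\left(-68 \right)} = 4 \left(-2\right)^{2} \left(- \frac{12}{-68}\right) = 4 \cdot 4 \left(\left(-12\right) \left(- \frac{1}{68}\right)\right) = 16 \cdot \frac{3}{17} = \frac{48}{17}$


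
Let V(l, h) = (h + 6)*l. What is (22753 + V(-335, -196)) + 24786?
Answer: 111189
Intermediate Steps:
V(l, h) = l*(6 + h) (V(l, h) = (6 + h)*l = l*(6 + h))
(22753 + V(-335, -196)) + 24786 = (22753 - 335*(6 - 196)) + 24786 = (22753 - 335*(-190)) + 24786 = (22753 + 63650) + 24786 = 86403 + 24786 = 111189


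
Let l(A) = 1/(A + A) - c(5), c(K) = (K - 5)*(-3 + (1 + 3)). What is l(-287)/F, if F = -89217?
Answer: 1/51210558 ≈ 1.9527e-8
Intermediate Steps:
c(K) = -5 + K (c(K) = (-5 + K)*(-3 + 4) = (-5 + K)*1 = -5 + K)
l(A) = 1/(2*A) (l(A) = 1/(A + A) - (-5 + 5) = 1/(2*A) - 1*0 = 1/(2*A) + 0 = 1/(2*A))
l(-287)/F = ((½)/(-287))/(-89217) = ((½)*(-1/287))*(-1/89217) = -1/574*(-1/89217) = 1/51210558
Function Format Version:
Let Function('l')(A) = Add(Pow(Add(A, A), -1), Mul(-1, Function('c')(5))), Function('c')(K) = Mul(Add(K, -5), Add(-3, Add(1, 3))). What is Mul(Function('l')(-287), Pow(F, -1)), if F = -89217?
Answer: Rational(1, 51210558) ≈ 1.9527e-8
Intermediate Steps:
Function('c')(K) = Add(-5, K) (Function('c')(K) = Mul(Add(-5, K), Add(-3, 4)) = Mul(Add(-5, K), 1) = Add(-5, K))
Function('l')(A) = Mul(Rational(1, 2), Pow(A, -1)) (Function('l')(A) = Add(Pow(Add(A, A), -1), Mul(-1, Add(-5, 5))) = Add(Pow(Mul(2, A), -1), Mul(-1, 0)) = Add(Mul(Rational(1, 2), Pow(A, -1)), 0) = Mul(Rational(1, 2), Pow(A, -1)))
Mul(Function('l')(-287), Pow(F, -1)) = Mul(Mul(Rational(1, 2), Pow(-287, -1)), Pow(-89217, -1)) = Mul(Mul(Rational(1, 2), Rational(-1, 287)), Rational(-1, 89217)) = Mul(Rational(-1, 574), Rational(-1, 89217)) = Rational(1, 51210558)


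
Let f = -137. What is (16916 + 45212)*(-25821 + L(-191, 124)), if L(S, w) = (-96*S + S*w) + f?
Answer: -1944979168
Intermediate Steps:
L(S, w) = -137 - 96*S + S*w (L(S, w) = (-96*S + S*w) - 137 = -137 - 96*S + S*w)
(16916 + 45212)*(-25821 + L(-191, 124)) = (16916 + 45212)*(-25821 + (-137 - 96*(-191) - 191*124)) = 62128*(-25821 + (-137 + 18336 - 23684)) = 62128*(-25821 - 5485) = 62128*(-31306) = -1944979168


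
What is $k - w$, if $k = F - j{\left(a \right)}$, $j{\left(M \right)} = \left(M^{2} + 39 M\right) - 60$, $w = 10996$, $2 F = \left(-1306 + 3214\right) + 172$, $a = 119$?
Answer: $-28698$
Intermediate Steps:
$F = 1040$ ($F = \frac{\left(-1306 + 3214\right) + 172}{2} = \frac{1908 + 172}{2} = \frac{1}{2} \cdot 2080 = 1040$)
$j{\left(M \right)} = -60 + M^{2} + 39 M$
$k = -17702$ ($k = 1040 - \left(-60 + 119^{2} + 39 \cdot 119\right) = 1040 - \left(-60 + 14161 + 4641\right) = 1040 - 18742 = -17702$)
$k - w = -17702 - 10996 = -28698$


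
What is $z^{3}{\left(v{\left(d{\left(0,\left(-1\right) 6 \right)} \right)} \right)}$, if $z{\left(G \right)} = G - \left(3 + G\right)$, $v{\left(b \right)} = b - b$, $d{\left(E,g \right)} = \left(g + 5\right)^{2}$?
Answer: $-27$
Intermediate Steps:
$d{\left(E,g \right)} = \left(5 + g\right)^{2}$
$v{\left(b \right)} = 0$
$z{\left(G \right)} = -3$
$z^{3}{\left(v{\left(d{\left(0,\left(-1\right) 6 \right)} \right)} \right)} = \left(-3\right)^{3} = -27$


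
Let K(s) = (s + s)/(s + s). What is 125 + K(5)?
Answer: 126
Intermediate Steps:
K(s) = 1 (K(s) = (2*s)/((2*s)) = (2*s)*(1/(2*s)) = 1)
125 + K(5) = 125 + 1 = 126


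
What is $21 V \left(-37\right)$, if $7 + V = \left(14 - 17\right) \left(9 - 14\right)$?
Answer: $-6216$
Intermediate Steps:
$V = 8$ ($V = -7 + \left(14 - 17\right) \left(9 - 14\right) = -7 - -15 = -7 + 15 = 8$)
$21 V \left(-37\right) = 21 \cdot 8 \left(-37\right) = 168 \left(-37\right) = -6216$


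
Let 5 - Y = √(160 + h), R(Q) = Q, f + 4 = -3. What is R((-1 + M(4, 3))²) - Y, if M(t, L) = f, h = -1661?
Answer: 59 + I*√1501 ≈ 59.0 + 38.743*I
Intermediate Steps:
f = -7 (f = -4 - 3 = -7)
M(t, L) = -7
Y = 5 - I*√1501 (Y = 5 - √(160 - 1661) = 5 - √(-1501) = 5 - I*√1501 ≈ 5.0 - 38.743*I)
R((-1 + M(4, 3))²) - Y = (-1 - 7)² - (5 - I*√1501) = (-8)² + (-5 + I*√1501) = 64 + (-5 + I*√1501) = 59 + I*√1501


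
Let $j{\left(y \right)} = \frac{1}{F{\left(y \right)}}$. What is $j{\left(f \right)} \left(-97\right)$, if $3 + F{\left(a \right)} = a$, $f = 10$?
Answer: $- \frac{97}{7} \approx -13.857$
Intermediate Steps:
$F{\left(a \right)} = -3 + a$
$j{\left(y \right)} = \frac{1}{-3 + y}$
$j{\left(f \right)} \left(-97\right) = \frac{1}{-3 + 10} \left(-97\right) = \frac{1}{7} \left(-97\right) = - \frac{97}{7}$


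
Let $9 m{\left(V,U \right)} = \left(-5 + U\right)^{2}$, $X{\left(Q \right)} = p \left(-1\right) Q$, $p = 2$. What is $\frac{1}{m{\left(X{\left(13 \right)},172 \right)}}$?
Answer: $\frac{9}{27889} \approx 0.00032271$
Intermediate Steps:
$X{\left(Q \right)} = - 2 Q$ ($X{\left(Q \right)} = 2 \left(-1\right) Q = - 2 Q$)
$m{\left(V,U \right)} = \frac{\left(-5 + U\right)^{2}}{9}$
$\frac{1}{m{\left(X{\left(13 \right)},172 \right)}} = \frac{1}{\frac{1}{9} \left(-5 + 172\right)^{2}} = \frac{1}{\frac{1}{9} \cdot 167^{2}} = \frac{1}{\frac{1}{9} \cdot 27889} = \frac{1}{\frac{27889}{9}} = \frac{9}{27889}$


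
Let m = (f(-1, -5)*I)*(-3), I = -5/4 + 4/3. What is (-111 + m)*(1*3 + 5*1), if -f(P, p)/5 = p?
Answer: -938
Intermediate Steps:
f(P, p) = -5*p
I = 1/12 (I = -5*¼ + 4*(⅓) = -5/4 + 4/3 = 1/12 ≈ 0.083333)
m = -25/4 (m = (-5*(-5)*(1/12))*(-3) = (25*(1/12))*(-3) = (25/12)*(-3) = -25/4 ≈ -6.2500)
(-111 + m)*(1*3 + 5*1) = (-111 - 25/4)*(1*3 + 5*1) = -469*(3 + 5)/4 = -469/4*8 = -938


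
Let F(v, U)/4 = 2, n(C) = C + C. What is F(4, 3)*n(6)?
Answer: 96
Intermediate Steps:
n(C) = 2*C
F(v, U) = 8 (F(v, U) = 4*2 = 8)
F(4, 3)*n(6) = 8*(2*6) = 8*12 = 96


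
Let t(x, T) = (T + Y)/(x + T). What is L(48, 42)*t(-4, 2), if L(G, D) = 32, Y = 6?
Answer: -128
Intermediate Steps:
t(x, T) = (6 + T)/(T + x) (t(x, T) = (T + 6)/(x + T) = (6 + T)/(T + x))
L(48, 42)*t(-4, 2) = 32*((6 + 2)/(2 - 4)) = 32*(8/(-2)) = 32*(-½*8) = 32*(-4) = -128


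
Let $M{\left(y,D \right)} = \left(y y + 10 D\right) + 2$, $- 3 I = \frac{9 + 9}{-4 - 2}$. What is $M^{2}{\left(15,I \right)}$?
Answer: $56169$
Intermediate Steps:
$I = 1$ ($I = - \frac{\left(9 + 9\right) \frac{1}{-4 - 2}}{3} = - \frac{18 \frac{1}{-6}}{3} = - \frac{18 \left(- \frac{1}{6}\right)}{3} = \left(- \frac{1}{3}\right) \left(-3\right) = 1$)
$M{\left(y,D \right)} = 2 + y^{2} + 10 D$ ($M{\left(y,D \right)} = \left(y^{2} + 10 D\right) + 2 = 2 + y^{2} + 10 D$)
$M^{2}{\left(15,I \right)} = \left(2 + 15^{2} + 10 \cdot 1\right)^{2} = \left(2 + 225 + 10\right)^{2} = 237^{2} = 56169$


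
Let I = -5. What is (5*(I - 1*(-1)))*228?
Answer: -4560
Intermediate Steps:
(5*(I - 1*(-1)))*228 = (5*(-5 - 1*(-1)))*228 = (5*(-5 + 1))*228 = (5*(-4))*228 = -20*228 = -4560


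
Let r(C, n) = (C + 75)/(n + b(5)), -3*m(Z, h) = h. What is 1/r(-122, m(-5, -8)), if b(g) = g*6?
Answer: -98/141 ≈ -0.69504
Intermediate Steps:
b(g) = 6*g
m(Z, h) = -h/3
r(C, n) = (75 + C)/(30 + n) (r(C, n) = (C + 75)/(n + 6*5) = (75 + C)/(n + 30) = (75 + C)/(30 + n))
1/r(-122, m(-5, -8)) = 1/((75 - 122)/(30 - ⅓*(-8))) = 1/(-47/(30 + 8/3)) = 1/(-47/(98/3)) = 1/((3/98)*(-47)) = 1/(-141/98) = -98/141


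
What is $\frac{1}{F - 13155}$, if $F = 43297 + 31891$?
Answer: $\frac{1}{62033} \approx 1.612 \cdot 10^{-5}$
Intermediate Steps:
$F = 75188$
$\frac{1}{F - 13155} = \frac{1}{75188 - 13155} = \frac{1}{62033}$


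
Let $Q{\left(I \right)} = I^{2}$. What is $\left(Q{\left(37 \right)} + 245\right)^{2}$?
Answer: $2604996$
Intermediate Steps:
$\left(Q{\left(37 \right)} + 245\right)^{2} = \left(37^{2} + 245\right)^{2} = \left(1369 + 245\right)^{2} = 1614^{2} = 2604996$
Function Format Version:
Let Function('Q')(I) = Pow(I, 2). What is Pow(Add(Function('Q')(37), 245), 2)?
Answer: 2604996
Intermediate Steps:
Pow(Add(Function('Q')(37), 245), 2) = Pow(Add(Pow(37, 2), 245), 2) = Pow(Add(1369, 245), 2) = Pow(1614, 2) = 2604996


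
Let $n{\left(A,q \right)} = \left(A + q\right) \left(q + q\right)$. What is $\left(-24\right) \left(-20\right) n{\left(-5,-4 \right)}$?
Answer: $34560$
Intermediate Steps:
$n{\left(A,q \right)} = 2 q \left(A + q\right)$ ($n{\left(A,q \right)} = \left(A + q\right) 2 q = 2 q \left(A + q\right)$)
$\left(-24\right) \left(-20\right) n{\left(-5,-4 \right)} = \left(-24\right) \left(-20\right) 2 \left(-4\right) \left(-5 - 4\right) = 480 \cdot 2 \left(-4\right) \left(-9\right) = 480 \cdot 72 = 34560$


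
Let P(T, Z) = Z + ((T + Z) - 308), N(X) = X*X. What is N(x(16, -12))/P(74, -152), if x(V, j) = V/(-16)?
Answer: -1/538 ≈ -0.0018587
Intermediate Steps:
x(V, j) = -V/16 (x(V, j) = V*(-1/16) = -V/16)
N(X) = X²
P(T, Z) = -308 + T + 2*Z (P(T, Z) = Z + (-308 + T + Z) = -308 + T + 2*Z)
N(x(16, -12))/P(74, -152) = (-1/16*16)²/(-308 + 74 + 2*(-152)) = (-1)²/(-308 + 74 - 304) = 1/(-538) = 1*(-1/538) = -1/538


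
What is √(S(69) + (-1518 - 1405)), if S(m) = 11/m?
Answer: 2*I*√3478911/69 ≈ 54.063*I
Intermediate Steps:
√(S(69) + (-1518 - 1405)) = √(11/69 + (-1518 - 1405)) = √(11*(1/69) - 2923) = √(11/69 - 2923) = √(-201676/69) = 2*I*√3478911/69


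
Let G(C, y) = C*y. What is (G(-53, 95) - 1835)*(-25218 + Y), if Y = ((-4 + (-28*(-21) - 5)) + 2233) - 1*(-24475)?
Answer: -14214030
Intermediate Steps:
Y = 27287 (Y = ((-4 + (588 - 5)) + 2233) + 24475 = ((-4 + 583) + 2233) + 24475 = (579 + 2233) + 24475 = 2812 + 24475 = 27287)
(G(-53, 95) - 1835)*(-25218 + Y) = (-53*95 - 1835)*(-25218 + 27287) = (-5035 - 1835)*2069 = -6870*2069 = -14214030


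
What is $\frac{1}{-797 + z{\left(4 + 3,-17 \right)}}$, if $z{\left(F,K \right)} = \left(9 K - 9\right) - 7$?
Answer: $- \frac{1}{966} \approx -0.0010352$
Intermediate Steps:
$z{\left(F,K \right)} = -16 + 9 K$ ($z{\left(F,K \right)} = \left(-9 + 9 K\right) - 7 = -16 + 9 K$)
$\frac{1}{-797 + z{\left(4 + 3,-17 \right)}} = \frac{1}{-797 + \left(-16 + 9 \left(-17\right)\right)} = \frac{1}{-797 - 169} = \frac{1}{-966} = - \frac{1}{966}$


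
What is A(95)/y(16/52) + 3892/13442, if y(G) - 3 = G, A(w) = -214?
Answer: -18614144/289003 ≈ -64.408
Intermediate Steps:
y(G) = 3 + G
A(95)/y(16/52) + 3892/13442 = -214/(3 + 16/52) + 3892/13442 = -214/(3 + 16*(1/52)) + 3892*(1/13442) = -214/(3 + 4/13) + 1946/6721 = -214/43/13 + 1946/6721 = -214*13/43 + 1946/6721 = -2782/43 + 1946/6721 = -18614144/289003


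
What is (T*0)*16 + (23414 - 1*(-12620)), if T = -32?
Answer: 36034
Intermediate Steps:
(T*0)*16 + (23414 - 1*(-12620)) = -32*0*16 + (23414 - 1*(-12620)) = 0*16 + (23414 + 12620) = 0 + 36034 = 36034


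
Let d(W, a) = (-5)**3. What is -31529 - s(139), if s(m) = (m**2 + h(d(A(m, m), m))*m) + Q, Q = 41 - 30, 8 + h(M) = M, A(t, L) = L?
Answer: -32374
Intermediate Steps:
d(W, a) = -125
h(M) = -8 + M
Q = 11
s(m) = 11 + m**2 - 133*m (s(m) = (m**2 + (-8 - 125)*m) + 11 = (m**2 - 133*m) + 11 = 11 + m**2 - 133*m)
-31529 - s(139) = -31529 - (11 + 139**2 - 133*139) = -31529 - (11 + 19321 - 18487) = -31529 - 1*845 = -31529 - 845 = -32374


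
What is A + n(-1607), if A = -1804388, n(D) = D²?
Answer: 778061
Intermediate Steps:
A + n(-1607) = -1804388 + (-1607)² = -1804388 + 2582449 = 778061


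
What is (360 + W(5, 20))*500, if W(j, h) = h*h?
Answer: 380000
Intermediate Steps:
W(j, h) = h**2
(360 + W(5, 20))*500 = (360 + 20**2)*500 = (360 + 400)*500 = 760*500 = 380000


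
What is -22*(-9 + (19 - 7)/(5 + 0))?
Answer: 726/5 ≈ 145.20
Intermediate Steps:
-22*(-9 + (19 - 7)/(5 + 0)) = -22*(-9 + 12/5) = -22*(-33/5) = 726/5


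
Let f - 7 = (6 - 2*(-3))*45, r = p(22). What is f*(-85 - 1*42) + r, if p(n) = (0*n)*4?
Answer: -69469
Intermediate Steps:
p(n) = 0 (p(n) = 0*4 = 0)
r = 0
f = 547 (f = 7 + (6 - 2*(-3))*45 = 7 + (6 + 6)*45 = 7 + 12*45 = 7 + 540 = 547)
f*(-85 - 1*42) + r = 547*(-85 - 1*42) + 0 = 547*(-85 - 42) + 0 = 547*(-127) + 0 = -69469 + 0 = -69469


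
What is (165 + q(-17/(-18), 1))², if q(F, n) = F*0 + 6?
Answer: 29241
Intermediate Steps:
q(F, n) = 6 (q(F, n) = 0 + 6 = 6)
(165 + q(-17/(-18), 1))² = (165 + 6)² = 171² = 29241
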